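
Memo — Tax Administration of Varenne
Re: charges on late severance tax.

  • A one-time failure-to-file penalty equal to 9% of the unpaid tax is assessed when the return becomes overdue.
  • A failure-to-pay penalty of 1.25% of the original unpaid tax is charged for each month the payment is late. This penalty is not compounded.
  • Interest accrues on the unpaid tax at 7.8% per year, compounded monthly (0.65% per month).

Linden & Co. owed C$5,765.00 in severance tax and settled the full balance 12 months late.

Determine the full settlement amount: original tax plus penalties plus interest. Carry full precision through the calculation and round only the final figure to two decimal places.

Failure-to-file penalty: 9% × C$5,765.00 = C$518.85
Failure-to-pay penalty: 12 × 1.25% × C$5,765.00 = C$864.75
Interest: C$5,765.00 × ((1 + 0.0065)^12 − 1) = C$5,765.00 × 0.0808498… = C$466.0992…
Total = C$5,765.00 + C$1,383.6000 + C$466.0992… = C$7,614.70

C$7,614.70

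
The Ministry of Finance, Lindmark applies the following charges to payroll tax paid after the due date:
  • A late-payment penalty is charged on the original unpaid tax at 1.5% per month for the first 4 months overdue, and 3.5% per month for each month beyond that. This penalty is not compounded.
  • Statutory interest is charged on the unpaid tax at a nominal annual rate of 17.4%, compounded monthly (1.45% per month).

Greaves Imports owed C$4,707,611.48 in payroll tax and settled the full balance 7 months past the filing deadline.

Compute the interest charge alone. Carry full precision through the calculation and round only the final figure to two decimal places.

C$499,117.50

Interest: C$4,707,611.48 × ((1 + 0.0145)^7 − 1) = C$4,707,611.48 × 0.1060235… = C$499,117.5050…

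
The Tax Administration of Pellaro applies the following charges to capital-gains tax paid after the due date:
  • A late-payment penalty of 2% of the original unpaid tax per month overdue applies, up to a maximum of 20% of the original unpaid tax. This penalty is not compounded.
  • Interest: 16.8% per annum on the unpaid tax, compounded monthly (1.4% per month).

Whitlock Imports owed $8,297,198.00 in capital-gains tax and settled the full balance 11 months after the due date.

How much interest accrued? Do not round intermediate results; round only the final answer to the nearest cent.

Interest: $8,297,198.00 × ((1 + 0.014)^11 − 1) = $8,297,198.00 × 0.1652457… = $1,371,076.2025…

$1,371,076.20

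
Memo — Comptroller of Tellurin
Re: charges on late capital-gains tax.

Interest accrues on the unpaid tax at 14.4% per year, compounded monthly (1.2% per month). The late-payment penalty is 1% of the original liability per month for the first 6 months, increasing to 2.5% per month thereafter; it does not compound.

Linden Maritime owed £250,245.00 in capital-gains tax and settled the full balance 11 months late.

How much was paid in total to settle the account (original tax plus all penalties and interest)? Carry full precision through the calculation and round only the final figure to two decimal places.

£331,627.70

Penalty, months 1–6: 6 × 1% × £250,245.00 = £15,014.70
Penalty, months 7–11: 5 × 2.5% × £250,245.00 = £31,280.63…
Interest: £250,245.00 × ((1 + 0.012)^11 − 1) = £250,245.00 × 0.1402121… = £35,087.3718…
Total = £250,245.00 + £46,295.3250 + £35,087.3718… = £331,627.70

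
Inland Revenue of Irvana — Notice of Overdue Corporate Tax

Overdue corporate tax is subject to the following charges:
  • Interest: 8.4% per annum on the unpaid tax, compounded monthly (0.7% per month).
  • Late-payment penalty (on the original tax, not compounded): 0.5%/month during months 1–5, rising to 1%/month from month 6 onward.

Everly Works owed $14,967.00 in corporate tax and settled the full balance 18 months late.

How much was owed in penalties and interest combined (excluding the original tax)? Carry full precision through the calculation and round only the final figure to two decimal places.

$4,322.24

Penalty, months 1–5: 5 × 0.5% × $14,967.00 = $374.18…
Penalty, months 6–18: 13 × 1% × $14,967.00 = $1,945.71
Interest: $14,967.00 × ((1 + 0.007)^18 − 1) = $14,967.00 × 0.1337844… = $2,002.3508…
Penalties + interest = $2,319.8850 + $2,002.3508… = $4,322.24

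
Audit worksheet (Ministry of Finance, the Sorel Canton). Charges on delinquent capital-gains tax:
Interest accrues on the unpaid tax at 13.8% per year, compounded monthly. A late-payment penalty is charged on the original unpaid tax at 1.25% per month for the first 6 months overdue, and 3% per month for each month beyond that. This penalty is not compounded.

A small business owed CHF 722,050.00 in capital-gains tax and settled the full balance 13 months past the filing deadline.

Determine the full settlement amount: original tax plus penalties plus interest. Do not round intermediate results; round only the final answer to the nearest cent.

CHF 1,043,552.32

Penalty, months 1–6: 6 × 1.25% × CHF 722,050.00 = CHF 54,153.75
Penalty, months 7–13: 7 × 3% × CHF 722,050.00 = CHF 151,630.50
Interest (13.8%/yr ÷ 12 = 1.15%/month): CHF 722,050.00 × ((1 + 0.0115)^13 − 1) = CHF 115,718.0714…
Total = CHF 722,050.00 + CHF 205,784.2500 + CHF 115,718.0714… = CHF 1,043,552.32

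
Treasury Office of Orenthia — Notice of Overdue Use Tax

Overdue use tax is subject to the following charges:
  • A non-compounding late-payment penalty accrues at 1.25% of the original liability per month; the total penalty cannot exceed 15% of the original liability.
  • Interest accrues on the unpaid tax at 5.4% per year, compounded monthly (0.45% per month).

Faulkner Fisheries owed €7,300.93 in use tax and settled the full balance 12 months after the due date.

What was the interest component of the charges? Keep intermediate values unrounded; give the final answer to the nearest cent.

Interest: €7,300.93 × ((1 + 0.0045)^12 − 1) = €7,300.93 × 0.0553568… = €404.1558…

€404.16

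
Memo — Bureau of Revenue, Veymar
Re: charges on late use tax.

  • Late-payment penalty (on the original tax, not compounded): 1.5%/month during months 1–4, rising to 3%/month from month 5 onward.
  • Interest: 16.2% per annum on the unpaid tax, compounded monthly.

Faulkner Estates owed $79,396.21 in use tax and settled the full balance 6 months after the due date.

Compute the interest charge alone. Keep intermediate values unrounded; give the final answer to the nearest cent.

$6,652.09

Interest (16.2%/yr ÷ 12 = 1.35%/month): $79,396.21 × ((1 + 0.0135)^6 − 1) = $6,652.0891…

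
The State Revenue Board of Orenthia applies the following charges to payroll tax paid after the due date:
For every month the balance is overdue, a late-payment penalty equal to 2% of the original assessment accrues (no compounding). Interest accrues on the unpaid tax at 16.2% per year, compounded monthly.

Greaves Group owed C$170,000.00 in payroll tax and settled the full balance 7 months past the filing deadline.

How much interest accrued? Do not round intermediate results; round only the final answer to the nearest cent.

C$16,730.47

Interest (16.2%/yr ÷ 12 = 1.35%/month): C$170,000.00 × ((1 + 0.0135)^7 − 1) = C$16,730.4710…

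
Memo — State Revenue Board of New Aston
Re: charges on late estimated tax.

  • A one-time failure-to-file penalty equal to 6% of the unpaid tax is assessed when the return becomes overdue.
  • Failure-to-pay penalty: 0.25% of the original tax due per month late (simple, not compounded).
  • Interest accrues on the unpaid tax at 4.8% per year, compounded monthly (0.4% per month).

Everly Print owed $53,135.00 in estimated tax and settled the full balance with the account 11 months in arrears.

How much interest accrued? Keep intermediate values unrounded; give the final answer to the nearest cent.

$2,385.26

Interest: $53,135.00 × ((1 + 0.004)^11 − 1) = $53,135.00 × 0.0448906… = $2,385.2644…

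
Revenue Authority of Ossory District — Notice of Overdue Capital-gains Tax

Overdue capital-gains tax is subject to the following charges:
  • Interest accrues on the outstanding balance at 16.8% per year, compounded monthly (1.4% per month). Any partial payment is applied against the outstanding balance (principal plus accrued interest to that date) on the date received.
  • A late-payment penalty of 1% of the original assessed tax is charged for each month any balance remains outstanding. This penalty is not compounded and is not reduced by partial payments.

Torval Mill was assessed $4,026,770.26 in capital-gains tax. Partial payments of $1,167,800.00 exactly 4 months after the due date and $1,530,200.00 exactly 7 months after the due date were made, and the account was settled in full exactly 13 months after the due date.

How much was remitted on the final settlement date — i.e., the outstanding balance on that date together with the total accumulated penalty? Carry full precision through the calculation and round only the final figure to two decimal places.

Balance at month 4: $4,026,770.2600 × (1 + 0.014)^4 = $4,257,049.2289…
After $1,167,800.00 payment: $4,257,049.2289… − $1,167,800.00 = $3,089,249.2289…
Balance at month 7: $3,089,249.2289… × (1 + 0.014)^3 = $3,220,822.6520…
After $1,530,200.00 payment: $3,220,822.6520… − $1,530,200.00 = $1,690,622.6520…
Balance at month 13: $1,690,622.6520… × (1 + 0.014)^6 = $1,837,699.1464…
Penalty: 13 × 1% × $4,026,770.26 = $523,480.13…
Final settlement = outstanding balance + penalty = $1,837,699.1464… + $523,480.13… = $2,361,179.28

$2,361,179.28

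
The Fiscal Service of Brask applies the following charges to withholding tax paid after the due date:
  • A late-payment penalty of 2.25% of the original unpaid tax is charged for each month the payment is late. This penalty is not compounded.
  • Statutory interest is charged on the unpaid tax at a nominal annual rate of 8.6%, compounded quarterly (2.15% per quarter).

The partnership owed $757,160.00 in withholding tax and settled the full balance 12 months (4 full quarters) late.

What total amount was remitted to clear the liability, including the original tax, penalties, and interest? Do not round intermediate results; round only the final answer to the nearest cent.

Late-payment penalty: 12 × 2.25% × $757,160.00 = $204,433.20
Interest: $757,160.00 × ((1 + 0.0215)^4 − 1) = $757,160.00 × 0.0888135… = $67,246.0048…
Total = $757,160.00 + $204,433.2000 + $67,246.0048… = $1,028,839.20

$1,028,839.20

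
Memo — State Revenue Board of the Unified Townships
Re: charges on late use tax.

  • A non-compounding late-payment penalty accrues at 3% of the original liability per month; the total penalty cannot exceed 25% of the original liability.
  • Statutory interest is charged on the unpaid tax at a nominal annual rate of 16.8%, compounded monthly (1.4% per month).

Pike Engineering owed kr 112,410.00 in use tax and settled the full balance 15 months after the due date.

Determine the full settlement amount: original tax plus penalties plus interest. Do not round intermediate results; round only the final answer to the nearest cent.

kr 166,578.42

Penalty (uncapped): 15 × 3% × kr 112,410.00 = kr 50,584.50; cap = 25% × kr 112,410.00 = kr 28,102.50 → penalty = kr 28,102.50
Interest: kr 112,410.00 × ((1 + 0.014)^15 − 1) = kr 112,410.00 × 0.2318826… = kr 26,065.9243…
Total = kr 112,410.00 + kr 28,102.5000 + kr 26,065.9243… = kr 166,578.42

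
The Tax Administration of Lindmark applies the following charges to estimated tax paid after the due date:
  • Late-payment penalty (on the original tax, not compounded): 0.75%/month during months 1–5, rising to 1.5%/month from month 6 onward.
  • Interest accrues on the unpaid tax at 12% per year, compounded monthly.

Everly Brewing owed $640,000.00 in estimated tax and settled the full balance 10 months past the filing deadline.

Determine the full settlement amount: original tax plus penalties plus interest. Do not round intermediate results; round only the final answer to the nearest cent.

$778,958.16

Penalty, months 1–5: 5 × 0.75% × $640,000.00 = $24,000.00
Penalty, months 6–10: 5 × 1.5% × $640,000.00 = $48,000.00
Interest (12%/yr ÷ 12 = 1%/month): $640,000.00 × ((1 + 0.01)^10 − 1) = $66,958.1603…
Total = $640,000.00 + $72,000.0000 + $66,958.1603… = $778,958.16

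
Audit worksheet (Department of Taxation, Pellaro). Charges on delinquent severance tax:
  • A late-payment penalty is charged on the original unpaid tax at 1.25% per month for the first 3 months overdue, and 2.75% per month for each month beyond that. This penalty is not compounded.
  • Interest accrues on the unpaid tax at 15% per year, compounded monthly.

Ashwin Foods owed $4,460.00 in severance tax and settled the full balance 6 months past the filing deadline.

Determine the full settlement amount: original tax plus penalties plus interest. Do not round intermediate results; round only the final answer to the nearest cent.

$5,340.33

Penalty, months 1–3: 3 × 1.25% × $4,460.00 = $167.25
Penalty, months 4–6: 3 × 2.75% × $4,460.00 = $367.95
Interest (15%/yr ÷ 12 = 1.25%/month): $4,460.00 × ((1 + 0.0125)^6 − 1) = $345.1290…
Total = $4,460.00 + $535.2000 + $345.1290… = $5,340.33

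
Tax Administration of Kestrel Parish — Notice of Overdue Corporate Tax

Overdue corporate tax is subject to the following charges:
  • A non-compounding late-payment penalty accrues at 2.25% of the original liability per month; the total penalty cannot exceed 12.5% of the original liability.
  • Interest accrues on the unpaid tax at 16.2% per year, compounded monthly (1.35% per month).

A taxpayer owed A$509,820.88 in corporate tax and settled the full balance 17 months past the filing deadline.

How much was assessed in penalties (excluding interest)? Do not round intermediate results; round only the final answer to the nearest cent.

Penalty (uncapped): 17 × 2.25% × A$509,820.88 = A$195,006.49…; cap = 12.5% × A$509,820.88 = A$63,727.61 → penalty = A$63,727.61

A$63,727.61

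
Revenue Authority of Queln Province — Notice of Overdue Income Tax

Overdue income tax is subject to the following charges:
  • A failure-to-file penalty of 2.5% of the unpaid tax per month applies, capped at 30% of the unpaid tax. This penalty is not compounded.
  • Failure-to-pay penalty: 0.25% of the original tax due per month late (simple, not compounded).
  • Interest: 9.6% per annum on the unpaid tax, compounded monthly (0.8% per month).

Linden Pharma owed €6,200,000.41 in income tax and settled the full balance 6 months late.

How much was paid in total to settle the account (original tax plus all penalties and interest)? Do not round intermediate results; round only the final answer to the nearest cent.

€7,526,616.37

Failure-to-file: 6 × 2.5% × €6,200,000.41 = €930,000.06… (under the 30% cap)
Failure-to-pay penalty: 6 × 0.25% × €6,200,000.41 = €93,000.01…
Interest: €6,200,000.41 × ((1 + 0.008)^6 − 1) = €6,200,000.41 × 0.0489703… = €303,615.8902…
Total = €6,200,000.41 + €1,023,000.0677… + €303,615.8902… = €7,526,616.37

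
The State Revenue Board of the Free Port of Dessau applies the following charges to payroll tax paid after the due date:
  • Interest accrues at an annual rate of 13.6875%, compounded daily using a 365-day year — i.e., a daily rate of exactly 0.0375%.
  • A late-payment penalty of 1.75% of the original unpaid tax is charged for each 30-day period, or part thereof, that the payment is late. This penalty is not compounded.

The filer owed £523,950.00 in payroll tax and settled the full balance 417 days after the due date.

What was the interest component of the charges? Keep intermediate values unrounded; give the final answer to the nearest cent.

Interest: £523,950.00 × ((1 + 0.000375)^417 − 1) = £523,950.00 × 0.16923032… = £88,668.2267…

£88,668.23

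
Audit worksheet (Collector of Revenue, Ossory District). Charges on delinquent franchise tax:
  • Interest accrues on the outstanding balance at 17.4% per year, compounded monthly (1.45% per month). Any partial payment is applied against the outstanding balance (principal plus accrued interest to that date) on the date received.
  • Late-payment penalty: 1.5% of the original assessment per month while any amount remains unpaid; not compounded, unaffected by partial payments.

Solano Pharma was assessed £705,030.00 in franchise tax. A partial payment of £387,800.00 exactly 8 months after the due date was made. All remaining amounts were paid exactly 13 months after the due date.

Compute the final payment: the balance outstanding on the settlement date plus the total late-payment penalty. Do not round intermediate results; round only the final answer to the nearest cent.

Balance at month 8: £705,030.0000 × (1 + 0.0145)^8 = £791,086.5636…
After £387,800.00 payment: £791,086.5636… − £387,800.00 = £403,286.5636…
Balance at month 13: £403,286.5636… × (1 + 0.0145)^5 = £433,385.1335…
Penalty: 13 × 1.5% × £705,030.00 = £137,480.85
Final settlement = outstanding balance + penalty = £433,385.1335… + £137,480.85 = £570,865.98

£570,865.98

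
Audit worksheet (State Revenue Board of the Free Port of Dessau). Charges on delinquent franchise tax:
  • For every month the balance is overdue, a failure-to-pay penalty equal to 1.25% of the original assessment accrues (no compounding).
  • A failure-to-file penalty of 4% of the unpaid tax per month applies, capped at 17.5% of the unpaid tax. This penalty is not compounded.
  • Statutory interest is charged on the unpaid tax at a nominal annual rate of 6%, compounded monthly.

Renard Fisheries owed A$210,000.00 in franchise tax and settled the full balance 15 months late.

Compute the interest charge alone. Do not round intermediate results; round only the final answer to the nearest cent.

A$16,313.37

Interest (6%/yr ÷ 12 = 0.5%/month): A$210,000.00 × ((1 + 0.005)^15 − 1) = A$16,313.3749…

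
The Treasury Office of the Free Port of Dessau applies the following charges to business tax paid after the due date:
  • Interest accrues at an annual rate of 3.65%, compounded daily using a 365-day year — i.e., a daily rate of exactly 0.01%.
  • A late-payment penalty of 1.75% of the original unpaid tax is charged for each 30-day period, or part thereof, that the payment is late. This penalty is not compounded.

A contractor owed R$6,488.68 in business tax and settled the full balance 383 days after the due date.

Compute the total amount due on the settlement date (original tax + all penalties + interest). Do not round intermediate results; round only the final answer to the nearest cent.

Penalty periods: ⌈383/30⌉ = 13; penalty = 13 × 1.75% × R$6,488.68 = R$1,476.17…
Interest: R$6,488.68 × ((1 + 0.0001)^383 − 1) = R$6,488.68 × 0.03904091… = R$253.3240…
Total = R$6,488.68 + R$1,476.1747 + R$253.3240… = R$8,218.18

R$8,218.18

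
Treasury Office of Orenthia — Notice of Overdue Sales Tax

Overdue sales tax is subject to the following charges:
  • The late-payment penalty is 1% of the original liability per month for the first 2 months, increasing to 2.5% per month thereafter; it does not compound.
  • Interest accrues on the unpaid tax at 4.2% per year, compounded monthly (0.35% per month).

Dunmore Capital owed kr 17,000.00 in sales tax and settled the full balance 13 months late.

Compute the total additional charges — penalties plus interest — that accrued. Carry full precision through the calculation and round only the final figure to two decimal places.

Penalty, months 1–2: 2 × 1% × kr 17,000.00 = kr 340.00
Penalty, months 3–13: 11 × 2.5% × kr 17,000.00 = kr 4,675.00
Interest: kr 17,000.00 × ((1 + 0.0035)^13 − 1) = kr 17,000.00 × 0.0464679… = kr 789.9538…
Penalties + interest = kr 5,015.0000 + kr 789.9538… = kr 5,804.95

kr 5,804.95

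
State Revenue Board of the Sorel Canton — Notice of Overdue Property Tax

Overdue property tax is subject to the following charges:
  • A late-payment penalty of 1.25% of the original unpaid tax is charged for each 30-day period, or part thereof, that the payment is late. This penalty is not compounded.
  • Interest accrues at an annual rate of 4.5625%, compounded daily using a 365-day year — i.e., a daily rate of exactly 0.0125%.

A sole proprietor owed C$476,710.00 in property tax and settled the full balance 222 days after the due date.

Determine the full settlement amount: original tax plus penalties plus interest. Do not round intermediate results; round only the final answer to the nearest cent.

C$537,794.11

Penalty periods: ⌈222/30⌉ = 8; penalty = 8 × 1.25% × C$476,710.00 = C$47,671.00
Interest: C$476,710.00 × ((1 + 0.000125)^222 − 1) = C$476,710.00 × 0.02813683… = C$13,413.1104…
Total = C$476,710.00 + C$47,671.0000 + C$13,413.1104… = C$537,794.11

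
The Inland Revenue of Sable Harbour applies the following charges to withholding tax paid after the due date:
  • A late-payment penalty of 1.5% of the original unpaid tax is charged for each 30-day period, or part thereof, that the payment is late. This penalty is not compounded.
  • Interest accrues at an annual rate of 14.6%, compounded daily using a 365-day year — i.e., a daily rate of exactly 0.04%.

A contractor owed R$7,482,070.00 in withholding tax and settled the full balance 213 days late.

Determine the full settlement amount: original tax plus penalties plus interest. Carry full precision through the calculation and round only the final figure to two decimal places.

R$9,045,196.24

Penalty periods: ⌈213/30⌉ = 8; penalty = 8 × 1.5% × R$7,482,070.00 = R$897,848.40
Interest: R$7,482,070.00 × ((1 + 0.0004)^213 − 1) = R$7,482,070.00 × 0.08891628… = R$665,277.8426…
Total = R$7,482,070.00 + R$897,848.4000 + R$665,277.8426… = R$9,045,196.24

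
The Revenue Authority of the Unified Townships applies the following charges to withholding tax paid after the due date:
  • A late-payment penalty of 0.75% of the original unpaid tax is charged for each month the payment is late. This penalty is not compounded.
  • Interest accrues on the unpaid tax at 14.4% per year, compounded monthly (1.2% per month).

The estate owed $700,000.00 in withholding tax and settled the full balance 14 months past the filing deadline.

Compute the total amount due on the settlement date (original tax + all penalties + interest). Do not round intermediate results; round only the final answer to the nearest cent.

$900,727.98

Late-payment penalty = 0.75% × $700,000.00 × 14 mo = $73,500.00
Interest: $700,000.00 × ((1 + 0.012)^14 − 1) = $700,000.00 × 0.1817543… = $127,227.9792…
Total = $700,000.00 + $73,500.0000 + $127,227.9792… = $900,727.98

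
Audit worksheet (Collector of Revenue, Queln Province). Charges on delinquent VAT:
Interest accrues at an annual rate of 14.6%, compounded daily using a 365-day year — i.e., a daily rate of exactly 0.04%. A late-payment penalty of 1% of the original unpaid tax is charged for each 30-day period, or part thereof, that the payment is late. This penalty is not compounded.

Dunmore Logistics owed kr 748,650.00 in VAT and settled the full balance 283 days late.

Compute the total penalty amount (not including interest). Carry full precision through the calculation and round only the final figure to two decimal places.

kr 74,865.00

Penalty periods: ⌈283/30⌉ = 10; penalty = 10 × 1% × kr 748,650.00 = kr 74,865.00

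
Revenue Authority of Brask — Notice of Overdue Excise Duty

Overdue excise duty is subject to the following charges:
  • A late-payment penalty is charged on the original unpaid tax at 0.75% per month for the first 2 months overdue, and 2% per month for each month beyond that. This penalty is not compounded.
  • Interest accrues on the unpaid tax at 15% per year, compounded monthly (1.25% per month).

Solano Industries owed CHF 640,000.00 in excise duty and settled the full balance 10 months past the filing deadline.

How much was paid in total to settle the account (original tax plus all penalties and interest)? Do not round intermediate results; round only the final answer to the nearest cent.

CHF 836,653.33

Penalty, months 1–2: 2 × 0.75% × CHF 640,000.00 = CHF 9,600.00
Penalty, months 3–10: 8 × 2% × CHF 640,000.00 = CHF 102,400.00
Interest: CHF 640,000.00 × ((1 + 0.0125)^10 − 1) = CHF 640,000.00 × 0.1322708… = CHF 84,653.3310…
Total = CHF 640,000.00 + CHF 112,000.0000 + CHF 84,653.3310… = CHF 836,653.33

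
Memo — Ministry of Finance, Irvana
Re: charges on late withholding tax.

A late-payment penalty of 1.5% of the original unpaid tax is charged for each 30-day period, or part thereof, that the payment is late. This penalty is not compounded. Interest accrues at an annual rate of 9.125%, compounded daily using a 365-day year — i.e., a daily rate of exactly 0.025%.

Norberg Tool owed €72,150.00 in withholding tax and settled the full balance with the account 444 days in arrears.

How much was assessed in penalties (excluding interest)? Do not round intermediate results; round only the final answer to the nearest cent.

€16,233.75

Penalty periods: ⌈444/30⌉ = 15; penalty = 15 × 1.5% × €72,150.00 = €16,233.75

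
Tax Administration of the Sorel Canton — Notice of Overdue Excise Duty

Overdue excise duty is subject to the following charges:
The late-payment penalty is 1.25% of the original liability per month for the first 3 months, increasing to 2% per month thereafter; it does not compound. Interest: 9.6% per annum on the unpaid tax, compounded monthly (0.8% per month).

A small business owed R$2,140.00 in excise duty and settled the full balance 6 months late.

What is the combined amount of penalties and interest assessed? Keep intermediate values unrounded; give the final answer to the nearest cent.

R$313.45

Penalty, months 1–3: 3 × 1.25% × R$2,140.00 = R$80.25
Penalty, months 4–6: 3 × 2% × R$2,140.00 = R$128.40
Interest: R$2,140.00 × ((1 + 0.008)^6 − 1) = R$2,140.00 × 0.0489703… = R$104.7964…
Penalties + interest = R$208.6500 + R$104.7964… = R$313.45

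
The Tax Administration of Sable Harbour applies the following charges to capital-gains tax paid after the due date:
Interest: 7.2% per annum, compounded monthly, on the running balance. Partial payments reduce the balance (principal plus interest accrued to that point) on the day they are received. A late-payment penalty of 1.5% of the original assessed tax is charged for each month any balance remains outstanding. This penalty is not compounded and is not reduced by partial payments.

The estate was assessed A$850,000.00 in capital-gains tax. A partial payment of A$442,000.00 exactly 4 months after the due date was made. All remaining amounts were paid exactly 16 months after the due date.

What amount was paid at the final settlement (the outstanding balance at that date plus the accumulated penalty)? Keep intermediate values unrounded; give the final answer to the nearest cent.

A$664,481.37

Monthly rate = 7.2% ÷ 12 = 0.6%
Balance at month 4: A$850,000.0000 × (1 + 0.006)^4 = A$870,584.3355…
After A$442,000.00 payment: A$870,584.3355… − A$442,000.00 = A$428,584.3355…
Balance at month 16: A$428,584.3355… × (1 + 0.006)^12 = A$460,481.3680…
Penalty: 16 × 1.5% × A$850,000.00 = A$204,000.00
Final settlement = outstanding balance + penalty = A$460,481.3680… + A$204,000.00 = A$664,481.37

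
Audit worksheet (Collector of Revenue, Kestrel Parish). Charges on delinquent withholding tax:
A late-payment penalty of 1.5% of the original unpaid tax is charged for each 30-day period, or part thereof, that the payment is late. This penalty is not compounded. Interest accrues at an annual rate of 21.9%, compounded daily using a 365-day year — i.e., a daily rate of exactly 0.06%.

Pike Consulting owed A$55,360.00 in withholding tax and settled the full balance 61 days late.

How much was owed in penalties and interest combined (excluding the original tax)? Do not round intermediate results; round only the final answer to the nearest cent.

A$4,554.28

Penalty periods: ⌈61/30⌉ = 3; penalty = 3 × 1.5% × A$55,360.00 = A$2,491.20
Interest: A$55,360.00 × ((1 + 0.0006)^61 − 1) = A$55,360.00 × 0.03726664… = A$2,063.0813…
Penalties + interest = A$2,491.2000 + A$2,063.0813… = A$4,554.28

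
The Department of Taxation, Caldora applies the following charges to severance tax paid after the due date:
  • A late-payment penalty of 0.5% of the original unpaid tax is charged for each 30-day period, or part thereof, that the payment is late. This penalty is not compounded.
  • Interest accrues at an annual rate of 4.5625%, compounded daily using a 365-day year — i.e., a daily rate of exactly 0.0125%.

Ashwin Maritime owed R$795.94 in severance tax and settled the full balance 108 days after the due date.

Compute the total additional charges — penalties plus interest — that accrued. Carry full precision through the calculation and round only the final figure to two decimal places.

R$26.74

Penalty periods: ⌈108/30⌉ = 4; penalty = 4 × 0.5% × R$795.94 = R$15.92…
Interest: R$795.94 × ((1 + 0.000125)^108 − 1) = R$795.94 × 0.01359068… = R$10.8174…
Penalties + interest = R$15.9188 + R$10.8174… = R$26.74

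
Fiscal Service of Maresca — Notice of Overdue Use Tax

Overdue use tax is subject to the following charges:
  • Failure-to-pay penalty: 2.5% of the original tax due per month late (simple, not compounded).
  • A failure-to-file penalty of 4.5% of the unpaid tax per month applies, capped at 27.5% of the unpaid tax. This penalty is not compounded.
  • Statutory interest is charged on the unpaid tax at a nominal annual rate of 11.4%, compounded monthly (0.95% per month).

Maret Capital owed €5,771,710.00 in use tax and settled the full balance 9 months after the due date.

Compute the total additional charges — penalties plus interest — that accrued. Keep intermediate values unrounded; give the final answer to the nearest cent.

Failure-to-file: 9 × 4.5% × €5,771,710.00 = €2,337,542.55, capped at 27.5% × €5,771,710.00 = €1,587,220.25
Failure-to-pay penalty: 9 × 2.5% × €5,771,710.00 = €1,298,634.75
Interest: €5,771,710.00 × ((1 + 0.0095)^9 − 1) = €5,771,710.00 × 0.0888221… = €512,655.1465…
Penalties + interest = €2,885,855.0000 + €512,655.1465… = €3,398,510.15

€3,398,510.15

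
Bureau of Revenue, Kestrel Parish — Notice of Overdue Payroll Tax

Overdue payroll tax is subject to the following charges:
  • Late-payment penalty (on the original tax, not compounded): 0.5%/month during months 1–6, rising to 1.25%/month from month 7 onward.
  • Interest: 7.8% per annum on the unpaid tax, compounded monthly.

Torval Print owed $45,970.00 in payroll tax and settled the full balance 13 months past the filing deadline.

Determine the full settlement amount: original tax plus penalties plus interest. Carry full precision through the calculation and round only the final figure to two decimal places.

Penalty, months 1–6: 6 × 0.5% × $45,970.00 = $1,379.10
Penalty, months 7–13: 7 × 1.25% × $45,970.00 = $4,022.38…
Interest (7.8%/yr ÷ 12 = 0.65%/month): $45,970.00 × ((1 + 0.0065)^13 − 1) = $4,039.6291…
Total = $45,970.00 + $5,401.4750 + $4,039.6291… = $55,411.10

$55,411.10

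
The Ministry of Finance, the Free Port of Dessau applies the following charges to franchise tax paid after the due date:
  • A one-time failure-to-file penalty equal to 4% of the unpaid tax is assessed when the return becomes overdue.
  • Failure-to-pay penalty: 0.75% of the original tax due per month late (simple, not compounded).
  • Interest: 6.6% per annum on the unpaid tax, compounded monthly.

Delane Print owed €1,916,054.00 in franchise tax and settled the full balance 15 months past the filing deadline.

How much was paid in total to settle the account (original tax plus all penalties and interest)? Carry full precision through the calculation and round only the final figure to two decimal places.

€2,372,560.03

Failure-to-file penalty: 4% × €1,916,054.00 = €76,642.16
Failure-to-pay penalty: 15 × 0.75% × €1,916,054.00 = €215,556.08…
Interest (6.6%/yr ÷ 12 = 0.55%/month): €1,916,054.00 × ((1 + 0.0055)^15 − 1) = €164,307.7905…
Total = €1,916,054.00 + €292,198.2350 + €164,307.7905… = €2,372,560.03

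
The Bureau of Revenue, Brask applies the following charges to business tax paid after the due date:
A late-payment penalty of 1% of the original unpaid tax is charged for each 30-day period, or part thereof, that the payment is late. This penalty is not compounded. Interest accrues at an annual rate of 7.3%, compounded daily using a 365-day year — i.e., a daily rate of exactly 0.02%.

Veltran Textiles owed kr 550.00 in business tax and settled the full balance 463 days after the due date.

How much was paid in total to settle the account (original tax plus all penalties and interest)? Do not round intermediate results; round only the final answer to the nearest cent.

Penalty periods: ⌈463/30⌉ = 16; penalty = 16 × 1% × kr 550.00 = kr 88.00
Interest: kr 550.00 × ((1 + 0.0002)^463 − 1) = kr 550.00 × 0.09701268… = kr 53.3570…
Total = kr 550.00 + kr 88.0000 + kr 53.3570… = kr 691.36

kr 691.36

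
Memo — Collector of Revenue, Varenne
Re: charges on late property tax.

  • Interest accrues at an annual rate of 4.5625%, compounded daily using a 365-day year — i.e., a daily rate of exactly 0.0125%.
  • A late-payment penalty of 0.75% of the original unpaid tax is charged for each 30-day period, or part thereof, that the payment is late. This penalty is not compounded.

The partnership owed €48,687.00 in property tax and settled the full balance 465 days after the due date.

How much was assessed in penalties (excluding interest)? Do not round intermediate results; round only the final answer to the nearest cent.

€5,842.44

Penalty periods: ⌈465/30⌉ = 16; penalty = 16 × 0.75% × €48,687.00 = €5,842.44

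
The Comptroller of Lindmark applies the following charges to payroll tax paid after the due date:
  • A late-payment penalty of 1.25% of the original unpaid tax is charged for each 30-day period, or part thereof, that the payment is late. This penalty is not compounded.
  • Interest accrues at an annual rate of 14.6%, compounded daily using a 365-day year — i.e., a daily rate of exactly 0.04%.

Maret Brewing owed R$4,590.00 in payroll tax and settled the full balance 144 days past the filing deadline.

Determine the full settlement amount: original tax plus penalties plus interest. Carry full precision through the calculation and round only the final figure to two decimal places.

Penalty periods: ⌈144/30⌉ = 5; penalty = 5 × 1.25% × R$4,590.00 = R$286.88…
Interest: R$4,590.00 × ((1 + 0.0004)^144 − 1) = R$4,590.00 × 0.05927899… = R$272.0906…
Total = R$4,590.00 + R$286.8750 + R$272.0906… = R$5,148.97

R$5,148.97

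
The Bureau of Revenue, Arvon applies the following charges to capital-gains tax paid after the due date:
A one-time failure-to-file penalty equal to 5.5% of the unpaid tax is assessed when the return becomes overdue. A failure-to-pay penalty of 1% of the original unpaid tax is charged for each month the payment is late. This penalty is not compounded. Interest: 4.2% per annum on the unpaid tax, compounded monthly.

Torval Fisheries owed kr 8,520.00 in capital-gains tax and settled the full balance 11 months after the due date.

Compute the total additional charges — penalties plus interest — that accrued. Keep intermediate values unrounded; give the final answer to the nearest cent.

Failure-to-file penalty: 5.5% × kr 8,520.00 = kr 468.60
Failure-to-pay penalty: 11 × 1% × kr 8,520.00 = kr 937.20
Interest (4.2%/yr ÷ 12 = 0.35%/month): kr 8,520.00 × ((1 + 0.0035)^11 − 1) = kr 333.8210…
Penalties + interest = kr 1,405.8000 + kr 333.8210… = kr 1,739.62

kr 1,739.62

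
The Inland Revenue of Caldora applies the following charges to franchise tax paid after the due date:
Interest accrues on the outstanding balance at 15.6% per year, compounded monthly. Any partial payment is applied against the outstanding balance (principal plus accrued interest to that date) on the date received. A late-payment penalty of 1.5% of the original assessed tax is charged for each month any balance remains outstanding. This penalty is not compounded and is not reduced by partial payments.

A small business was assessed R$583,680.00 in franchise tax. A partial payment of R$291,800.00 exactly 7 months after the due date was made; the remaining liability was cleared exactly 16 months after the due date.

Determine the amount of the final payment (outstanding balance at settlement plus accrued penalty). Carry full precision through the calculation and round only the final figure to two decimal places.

R$529,984.27

Monthly rate = 15.6% ÷ 12 = 1.3%
Balance at month 7: R$583,680.0000 × (1 + 0.013)^7 = R$638,911.8304…
After R$291,800.00 payment: R$638,911.8304… − R$291,800.00 = R$347,111.8304…
Balance at month 16: R$347,111.8304… × (1 + 0.013)^9 = R$389,901.0673…
Penalty: 16 × 1.5% × R$583,680.00 = R$140,083.20
Final settlement = outstanding balance + penalty = R$389,901.0673… + R$140,083.20 = R$529,984.27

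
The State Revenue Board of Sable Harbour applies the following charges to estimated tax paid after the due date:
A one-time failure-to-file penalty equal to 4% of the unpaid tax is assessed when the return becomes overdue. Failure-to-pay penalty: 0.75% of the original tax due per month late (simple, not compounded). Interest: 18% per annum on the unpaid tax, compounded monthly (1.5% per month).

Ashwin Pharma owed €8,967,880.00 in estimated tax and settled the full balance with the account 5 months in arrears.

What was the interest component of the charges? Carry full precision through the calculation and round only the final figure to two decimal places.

€693,073.67

Interest: €8,967,880.00 × ((1 + 0.015)^5 − 1) = €8,967,880.00 × 0.0772840… = €693,073.6728…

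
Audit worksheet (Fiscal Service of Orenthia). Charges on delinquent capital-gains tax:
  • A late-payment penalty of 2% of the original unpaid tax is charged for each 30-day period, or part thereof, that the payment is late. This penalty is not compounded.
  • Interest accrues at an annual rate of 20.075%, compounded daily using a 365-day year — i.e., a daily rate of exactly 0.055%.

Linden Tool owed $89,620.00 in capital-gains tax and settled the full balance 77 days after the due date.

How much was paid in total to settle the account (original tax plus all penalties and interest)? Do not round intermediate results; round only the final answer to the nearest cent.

$98,873.03

Penalty periods: ⌈77/30⌉ = 3; penalty = 3 × 2% × $89,620.00 = $5,377.20
Interest: $89,620.00 × ((1 + 0.00055)^77 − 1) = $89,620.00 × 0.04324741… = $3,875.8329…
Total = $89,620.00 + $5,377.2000 + $3,875.8329… = $98,873.03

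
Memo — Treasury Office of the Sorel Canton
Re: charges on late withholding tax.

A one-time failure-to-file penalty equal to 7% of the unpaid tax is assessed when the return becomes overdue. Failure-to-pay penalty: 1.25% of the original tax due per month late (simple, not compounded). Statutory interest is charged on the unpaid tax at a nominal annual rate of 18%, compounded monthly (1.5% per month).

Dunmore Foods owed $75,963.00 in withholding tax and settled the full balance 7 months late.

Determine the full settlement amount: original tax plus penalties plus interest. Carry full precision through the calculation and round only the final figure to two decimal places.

Failure-to-file penalty: 7% × $75,963.00 = $5,317.41
Failure-to-pay penalty: 7 × 1.25% × $75,963.00 = $6,646.76…
Interest: $75,963.00 × ((1 + 0.015)^7 − 1) = $75,963.00 × 0.1098449… = $8,344.1491…
Total = $75,963.00 + $11,964.1725 + $8,344.1491… = $96,271.32

$96,271.32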